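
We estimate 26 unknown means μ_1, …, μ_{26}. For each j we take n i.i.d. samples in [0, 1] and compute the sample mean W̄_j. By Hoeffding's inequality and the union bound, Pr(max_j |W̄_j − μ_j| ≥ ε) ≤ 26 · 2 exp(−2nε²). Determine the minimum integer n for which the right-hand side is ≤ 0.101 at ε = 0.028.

3983

Need 2·26·exp(−2nε²) ≤ 0.101, i.e. exp(−2nε²) ≤ 0.101/52.
So 2nε² ≥ ln(52/0.101) = 6.243878.
Hence n ≥ 6.243878/(2·0.028²) = 3982.065.
The smallest integer n is 3983.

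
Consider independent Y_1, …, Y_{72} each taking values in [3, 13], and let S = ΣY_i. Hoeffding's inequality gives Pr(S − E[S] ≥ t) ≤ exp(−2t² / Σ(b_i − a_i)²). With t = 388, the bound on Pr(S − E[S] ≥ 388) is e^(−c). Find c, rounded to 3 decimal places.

Σ(b_i − a_i)² = 72·(10)² = 7200.
c = 2t²/7200 = 2·388²/7200 = 41.8178.

41.818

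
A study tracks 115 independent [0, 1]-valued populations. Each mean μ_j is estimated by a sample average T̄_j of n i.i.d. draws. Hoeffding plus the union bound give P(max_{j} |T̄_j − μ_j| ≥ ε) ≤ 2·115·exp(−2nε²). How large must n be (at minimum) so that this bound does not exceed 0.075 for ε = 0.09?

496

Need 2·115·exp(−2nε²) ≤ 0.075, i.e. exp(−2nε²) ≤ 0.075/230.
So 2nε² ≥ ln(230/0.075) = 8.028346.
Hence n ≥ 8.028346/(2·0.09²) = 495.577.
The smallest integer n is 496.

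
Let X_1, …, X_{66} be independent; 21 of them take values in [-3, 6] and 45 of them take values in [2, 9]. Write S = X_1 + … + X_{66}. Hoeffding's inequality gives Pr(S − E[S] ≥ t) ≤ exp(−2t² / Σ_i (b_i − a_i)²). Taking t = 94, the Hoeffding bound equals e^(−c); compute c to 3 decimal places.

4.524

Σ(b_i − a_i)² = 21·9² + 45·7² = 3906.
c = 2t² / 3906 = 2·94² / 3906 = 4.5243.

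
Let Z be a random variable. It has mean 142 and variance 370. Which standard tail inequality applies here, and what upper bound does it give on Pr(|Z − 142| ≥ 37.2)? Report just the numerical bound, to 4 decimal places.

Mean and variance are known, so Chebyshev's inequality applies.
Chebyshev: Pr(|Z − μ| ≥ t) ≤ Var(Z)/t².
Bound = 370 / 1383.84 = 0.2674.

0.2674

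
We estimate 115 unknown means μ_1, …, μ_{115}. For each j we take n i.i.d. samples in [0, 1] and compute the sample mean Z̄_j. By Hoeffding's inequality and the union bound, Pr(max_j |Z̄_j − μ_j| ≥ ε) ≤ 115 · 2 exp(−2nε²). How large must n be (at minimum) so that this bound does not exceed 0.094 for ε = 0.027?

Need 2·115·exp(−2nε²) ≤ 0.094, i.e. exp(−2nε²) ≤ 0.094/230.
So 2nε² ≥ ln(230/0.094) = 7.802540.
Hence n ≥ 7.802540/(2·0.027²) = 5351.536.
The smallest integer n is 5352.

5352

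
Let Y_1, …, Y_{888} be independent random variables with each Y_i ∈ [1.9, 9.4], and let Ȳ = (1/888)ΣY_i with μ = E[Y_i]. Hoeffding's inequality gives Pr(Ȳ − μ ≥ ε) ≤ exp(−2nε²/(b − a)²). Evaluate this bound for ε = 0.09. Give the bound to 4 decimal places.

0.7743

Exponent: 2nε²/(b − a)² = 2·888·0.09² / 7.5² = 0.25574.
Bound = exp(−0.25574) = 0.77434.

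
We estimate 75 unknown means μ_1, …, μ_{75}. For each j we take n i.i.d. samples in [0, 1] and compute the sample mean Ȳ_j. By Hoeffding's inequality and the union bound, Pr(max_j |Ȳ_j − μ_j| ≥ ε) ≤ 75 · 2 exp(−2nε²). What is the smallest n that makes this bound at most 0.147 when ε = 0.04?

2165

Need 2·75·exp(−2nε²) ≤ 0.147, i.e. exp(−2nε²) ≤ 0.147/150.
So 2nε² ≥ ln(150/0.147) = 6.927958.
Hence n ≥ 6.927958/(2·0.04²) = 2164.987.
The smallest integer n is 2165.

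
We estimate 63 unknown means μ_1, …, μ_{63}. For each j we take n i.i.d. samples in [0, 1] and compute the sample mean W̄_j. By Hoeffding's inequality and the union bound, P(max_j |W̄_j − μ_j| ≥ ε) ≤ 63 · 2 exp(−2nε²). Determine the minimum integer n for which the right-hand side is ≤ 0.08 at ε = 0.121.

Need 2·63·exp(−2nε²) ≤ 0.08, i.e. exp(−2nε²) ≤ 0.08/126.
So 2nε² ≥ ln(126/0.08) = 7.362011.
Hence n ≥ 7.362011/(2·0.121²) = 251.418.
The smallest integer n is 252.

252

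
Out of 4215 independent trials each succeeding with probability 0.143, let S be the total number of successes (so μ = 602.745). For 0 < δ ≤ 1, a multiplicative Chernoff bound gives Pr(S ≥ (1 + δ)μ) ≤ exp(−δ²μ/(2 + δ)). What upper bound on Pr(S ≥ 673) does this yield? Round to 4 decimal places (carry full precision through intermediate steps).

Write 673 = (1 + δ)μ, so δ = 673/602.745 − 1 = 0.1165584…
Then the exponent is δ²μ/(2 + δ) = (673 − μ)² / (μ·(2 + δ)) = 3.868928.
Bound = exp(−3.868928) = 0.02088.

0.0209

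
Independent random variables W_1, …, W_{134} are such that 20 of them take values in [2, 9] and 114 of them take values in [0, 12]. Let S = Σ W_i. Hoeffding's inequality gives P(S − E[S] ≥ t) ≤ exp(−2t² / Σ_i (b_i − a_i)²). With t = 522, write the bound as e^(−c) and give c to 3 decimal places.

Σ(b_i − a_i)² = 20·7² + 114·12² = 17396.
c = 2t² / 17396 = 2·522² / 17396 = 31.3272.

31.327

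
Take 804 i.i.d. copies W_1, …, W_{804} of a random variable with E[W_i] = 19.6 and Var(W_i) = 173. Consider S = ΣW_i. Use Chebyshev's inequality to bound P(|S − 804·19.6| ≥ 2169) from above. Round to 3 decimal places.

Var(S) = n·Var(W_i) = 804·173 = 139092.
Chebyshev: P(|S − 804·19.6| ≥ 2169) ≤ Var(S)/2169² = 139092/4704561 = 0.0296.

0.030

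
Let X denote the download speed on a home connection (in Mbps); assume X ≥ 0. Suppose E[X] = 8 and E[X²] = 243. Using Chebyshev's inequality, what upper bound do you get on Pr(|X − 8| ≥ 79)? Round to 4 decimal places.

0.0287

Var(X) = E[X²] − (E[X])² = 243 − 64 = 179.
Chebyshev's inequality: Pr(|X − μ| ≥ t) ≤ Var(X)/t² = 179/6241 = 0.0287.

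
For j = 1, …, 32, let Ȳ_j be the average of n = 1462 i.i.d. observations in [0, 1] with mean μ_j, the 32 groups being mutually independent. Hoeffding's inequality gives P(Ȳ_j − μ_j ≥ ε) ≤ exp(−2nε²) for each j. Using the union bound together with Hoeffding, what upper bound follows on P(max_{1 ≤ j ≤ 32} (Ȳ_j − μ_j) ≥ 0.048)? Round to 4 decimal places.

0.0380

Per-experiment Hoeffding bound: exp(−2·1462·0.048²) = exp(−6.73690) = 0.0011863.
Union bound over 32 events: 32·0.0011863 = 0.03796.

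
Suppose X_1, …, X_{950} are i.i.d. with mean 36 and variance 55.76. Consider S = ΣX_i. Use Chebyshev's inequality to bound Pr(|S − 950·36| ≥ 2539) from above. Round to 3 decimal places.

0.008

Var(S) = n·Var(X_i) = 950·55.76 = 52972.
Chebyshev: Pr(|S − 950·36| ≥ 2539) ≤ Var(S)/2539² = 52972/6446521 = 0.0082.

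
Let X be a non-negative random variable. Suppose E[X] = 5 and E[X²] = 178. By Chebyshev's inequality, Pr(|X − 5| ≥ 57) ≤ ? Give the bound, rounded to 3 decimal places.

Var(X) = E[X²] − (E[X])² = 178 − 25 = 153.
Chebyshev's inequality: Pr(|X − μ| ≥ t) ≤ Var(X)/t² = 153/3249 = 0.0471.

0.047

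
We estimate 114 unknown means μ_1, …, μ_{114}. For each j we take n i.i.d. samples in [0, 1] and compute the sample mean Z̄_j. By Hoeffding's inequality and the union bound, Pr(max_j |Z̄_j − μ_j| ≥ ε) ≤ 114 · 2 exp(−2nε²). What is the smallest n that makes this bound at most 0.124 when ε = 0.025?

Need 2·114·exp(−2nε²) ≤ 0.124, i.e. exp(−2nε²) ≤ 0.124/228.
So 2nε² ≥ ln(228/0.124) = 7.516819.
Hence n ≥ 7.516819/(2·0.025²) = 6013.455.
The smallest integer n is 6014.

6014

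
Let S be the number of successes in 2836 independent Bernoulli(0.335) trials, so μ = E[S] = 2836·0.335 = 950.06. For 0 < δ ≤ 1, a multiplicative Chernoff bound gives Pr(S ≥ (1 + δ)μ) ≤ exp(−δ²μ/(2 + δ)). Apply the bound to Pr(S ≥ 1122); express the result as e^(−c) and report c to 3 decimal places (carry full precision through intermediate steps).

14.268

Write 1122 = (1 + δ)μ, so δ = 1122/950.06 − 1 = 0.180978…
Then the exponent is δ²μ/(2 + δ) = (1122 − μ)² / (μ·(2 + δ)) = 14.267619.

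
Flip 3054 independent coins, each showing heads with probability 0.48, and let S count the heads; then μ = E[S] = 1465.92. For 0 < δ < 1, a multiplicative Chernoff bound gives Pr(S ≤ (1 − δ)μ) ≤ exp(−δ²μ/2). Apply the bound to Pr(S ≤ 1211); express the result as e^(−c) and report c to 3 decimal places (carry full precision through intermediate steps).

Write 1211 = (1 − δ)μ, so δ = 1 − 1211/1465.92 = 0.1738976…
Then the exponent is δ²μ/2 = (μ − 1211)²/(2μ) = 22.164991.

22.165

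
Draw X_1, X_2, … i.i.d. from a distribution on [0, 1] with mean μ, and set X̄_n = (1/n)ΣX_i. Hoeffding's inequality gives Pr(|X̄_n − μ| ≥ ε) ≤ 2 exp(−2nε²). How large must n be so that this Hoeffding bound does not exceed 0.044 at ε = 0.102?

Require 2·exp(−2nε²) ≤ 0.044, i.e. 2nε² ≥ ln(2/0.044) = 3.816713.
So n ≥ 3.816713 / (2·0.102²) = 183.425.
The smallest integer n is 184.

184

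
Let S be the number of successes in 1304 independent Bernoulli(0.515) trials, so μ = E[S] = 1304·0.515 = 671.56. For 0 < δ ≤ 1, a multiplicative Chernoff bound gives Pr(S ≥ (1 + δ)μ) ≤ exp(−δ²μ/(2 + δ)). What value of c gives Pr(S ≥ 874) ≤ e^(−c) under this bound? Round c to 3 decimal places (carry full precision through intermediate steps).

Write 874 = (1 + δ)μ, so δ = 874/671.56 − 1 = 0.3014474…
Then the exponent is δ²μ/(2 + δ) = (874 − μ)² / (μ·(2 + δ)) = 26.515925.

26.516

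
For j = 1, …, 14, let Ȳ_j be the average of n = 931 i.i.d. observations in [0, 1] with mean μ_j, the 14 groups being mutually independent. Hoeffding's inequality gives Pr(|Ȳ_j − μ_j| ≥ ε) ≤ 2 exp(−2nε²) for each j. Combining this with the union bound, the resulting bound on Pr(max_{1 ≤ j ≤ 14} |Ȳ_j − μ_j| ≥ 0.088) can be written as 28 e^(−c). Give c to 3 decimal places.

Union bound over the 14 events: Pr(max_{1 ≤ j ≤ 14} |Ȳ_j − μ_j| ≥ 0.088) ≤ 14·2·exp(−2nε²) = 28 exp(−2·931·0.088²).
So c = 2·931·0.088² = 14.4193.

14.419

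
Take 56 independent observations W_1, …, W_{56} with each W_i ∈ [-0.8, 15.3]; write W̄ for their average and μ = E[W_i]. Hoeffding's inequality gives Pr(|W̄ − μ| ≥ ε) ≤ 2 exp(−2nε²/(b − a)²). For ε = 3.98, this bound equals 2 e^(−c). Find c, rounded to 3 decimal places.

6.844

c = 2nε²/(b − a)² = 2·56·3.98² / 16.1² = 6.8444.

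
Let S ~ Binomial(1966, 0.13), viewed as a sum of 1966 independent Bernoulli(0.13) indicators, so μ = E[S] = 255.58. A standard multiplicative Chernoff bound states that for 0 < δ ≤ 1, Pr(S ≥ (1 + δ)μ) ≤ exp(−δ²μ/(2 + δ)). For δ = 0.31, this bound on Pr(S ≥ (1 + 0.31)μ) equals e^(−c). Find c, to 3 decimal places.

10.633

c = δ²μ/(2 + δ) = 0.31²·255.58/(2 + 0.31) = 10.6326.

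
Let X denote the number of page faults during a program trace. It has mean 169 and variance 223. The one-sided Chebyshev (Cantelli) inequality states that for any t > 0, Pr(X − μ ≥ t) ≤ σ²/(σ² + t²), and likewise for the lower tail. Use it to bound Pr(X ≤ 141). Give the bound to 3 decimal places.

0.221

Here σ² = 223 and t = 28, so σ² + t² = 1007.
Cantelli's bound: 223/1007 = 0.2214.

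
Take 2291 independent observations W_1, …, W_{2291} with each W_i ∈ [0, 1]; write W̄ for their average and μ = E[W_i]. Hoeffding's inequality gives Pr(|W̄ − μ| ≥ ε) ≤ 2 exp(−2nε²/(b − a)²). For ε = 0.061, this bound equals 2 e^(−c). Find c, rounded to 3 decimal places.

c = 2nε²/(b − a)² = 2·2291·0.061² / 1² = 17.0496.

17.050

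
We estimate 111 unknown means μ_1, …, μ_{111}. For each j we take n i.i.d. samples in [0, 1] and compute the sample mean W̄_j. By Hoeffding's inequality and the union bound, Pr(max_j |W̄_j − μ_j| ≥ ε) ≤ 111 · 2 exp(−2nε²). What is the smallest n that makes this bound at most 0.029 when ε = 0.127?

Need 2·111·exp(−2nε²) ≤ 0.029, i.e. exp(−2nε²) ≤ 0.029/222.
So 2nε² ≥ ln(222/0.029) = 8.943137.
Hence n ≥ 8.943137/(2·0.127²) = 277.238.
The smallest integer n is 278.

278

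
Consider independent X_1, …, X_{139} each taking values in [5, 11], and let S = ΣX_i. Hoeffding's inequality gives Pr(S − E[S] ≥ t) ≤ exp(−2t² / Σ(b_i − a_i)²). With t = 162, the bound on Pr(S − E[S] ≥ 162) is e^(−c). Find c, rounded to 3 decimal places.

Σ(b_i − a_i)² = 139·(6)² = 5004.
c = 2t²/5004 = 2·162²/5004 = 10.4892.

10.489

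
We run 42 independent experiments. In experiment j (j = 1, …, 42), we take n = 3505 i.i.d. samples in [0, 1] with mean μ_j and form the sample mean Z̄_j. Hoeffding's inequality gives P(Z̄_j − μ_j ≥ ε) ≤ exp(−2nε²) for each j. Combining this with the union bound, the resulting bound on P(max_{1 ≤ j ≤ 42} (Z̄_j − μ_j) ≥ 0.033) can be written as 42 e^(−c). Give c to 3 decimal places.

Union bound over the 42 events: P(max_{1 ≤ j ≤ 42} (Z̄_j − μ_j) ≥ 0.033) ≤ 42·exp(−2nε²) = 42 exp(−2·3505·0.033²).
So c = 2·3505·0.033² = 7.6339.

7.634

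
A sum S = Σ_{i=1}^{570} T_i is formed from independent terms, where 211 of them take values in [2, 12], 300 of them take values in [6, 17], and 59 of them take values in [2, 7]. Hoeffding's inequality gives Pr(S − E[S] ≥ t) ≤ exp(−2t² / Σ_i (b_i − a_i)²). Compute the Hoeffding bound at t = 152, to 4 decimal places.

0.4562

Σ(b_i − a_i)² = 211·10² + 300·11² + 59·5² = 58875.
Exponent = 2·152² / 58875 = 0.78485.
Bound = exp(−0.78485) = 0.45619.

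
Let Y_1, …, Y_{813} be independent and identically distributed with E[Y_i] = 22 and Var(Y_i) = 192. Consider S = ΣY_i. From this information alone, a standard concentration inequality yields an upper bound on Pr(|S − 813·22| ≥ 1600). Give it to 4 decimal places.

With mean and variance of each term known, Chebyshev's inequality bounds the deviation of the sum (or sample mean).
Var(S) = n·Var(Y_i) = 813·192 = 156096.
Chebyshev: Pr(|S − 813·22| ≥ 1600) ≤ Var(S)/1600² = 156096/2560000 = 0.0610.

0.0610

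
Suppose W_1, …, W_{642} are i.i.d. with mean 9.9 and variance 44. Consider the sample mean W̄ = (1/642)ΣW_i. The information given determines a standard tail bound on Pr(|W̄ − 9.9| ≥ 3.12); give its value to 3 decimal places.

0.007

With mean and variance of each term known, Chebyshev's inequality bounds the deviation of the sum (or sample mean).
Var(W̄) = Var(W_i)/n = 44/642 = 0.068536.
Chebyshev: Pr(|W̄ − 9.9| ≥ 3.12) ≤ Var(W̄)/(3.12)² = 44/(642·3.12²) = 0.0070.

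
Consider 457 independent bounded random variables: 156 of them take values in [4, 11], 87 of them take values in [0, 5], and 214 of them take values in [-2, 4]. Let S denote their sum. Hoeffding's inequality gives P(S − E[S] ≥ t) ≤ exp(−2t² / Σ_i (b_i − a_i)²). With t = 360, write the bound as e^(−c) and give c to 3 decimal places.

Σ(b_i − a_i)² = 156·7² + 87·5² + 214·6² = 17523.
c = 2t² / 17523 = 2·360² / 17523 = 14.7920.

14.792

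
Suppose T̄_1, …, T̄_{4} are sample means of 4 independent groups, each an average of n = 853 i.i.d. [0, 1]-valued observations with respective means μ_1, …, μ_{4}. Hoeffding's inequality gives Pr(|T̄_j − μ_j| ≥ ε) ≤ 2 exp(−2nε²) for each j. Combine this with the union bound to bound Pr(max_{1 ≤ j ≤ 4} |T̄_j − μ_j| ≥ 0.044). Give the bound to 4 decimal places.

Per-experiment Hoeffding bound: 2·exp(−2·853·0.044²) = 2·exp(−3.30282) = 0.073559.
Union bound over 4 events: 4·0.073559 = 0.29424.

0.2942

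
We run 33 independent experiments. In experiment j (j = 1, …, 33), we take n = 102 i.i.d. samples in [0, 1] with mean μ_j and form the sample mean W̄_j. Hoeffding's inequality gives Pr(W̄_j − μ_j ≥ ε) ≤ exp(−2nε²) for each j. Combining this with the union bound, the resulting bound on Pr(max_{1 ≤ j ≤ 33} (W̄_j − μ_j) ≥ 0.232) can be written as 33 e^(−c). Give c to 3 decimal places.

Union bound over the 33 events: Pr(max_{1 ≤ j ≤ 33} (W̄_j − μ_j) ≥ 0.232) ≤ 33·exp(−2nε²) = 33 exp(−2·102·0.232²).
So c = 2·102·0.232² = 10.9801.

10.980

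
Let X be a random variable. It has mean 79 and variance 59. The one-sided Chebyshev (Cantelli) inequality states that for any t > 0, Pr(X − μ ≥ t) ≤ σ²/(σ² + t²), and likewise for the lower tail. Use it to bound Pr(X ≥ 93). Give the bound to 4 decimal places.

0.2314

Here σ² = 59 and t = 14, so σ² + t² = 255.
Cantelli's bound: 59/255 = 0.2314.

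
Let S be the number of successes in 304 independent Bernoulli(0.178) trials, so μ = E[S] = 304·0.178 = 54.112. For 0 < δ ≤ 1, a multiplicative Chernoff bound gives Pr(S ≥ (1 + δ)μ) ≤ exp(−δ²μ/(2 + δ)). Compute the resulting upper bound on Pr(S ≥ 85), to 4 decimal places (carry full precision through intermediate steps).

Write 85 = (1 + δ)μ, so δ = 85/54.112 − 1 = 0.5708161…
Then the exponent is δ²μ/(2 + δ) = (85 − μ)² / (μ·(2 + δ)) = 6.858276.
Bound = exp(−6.858276) = 0.00105.

0.0011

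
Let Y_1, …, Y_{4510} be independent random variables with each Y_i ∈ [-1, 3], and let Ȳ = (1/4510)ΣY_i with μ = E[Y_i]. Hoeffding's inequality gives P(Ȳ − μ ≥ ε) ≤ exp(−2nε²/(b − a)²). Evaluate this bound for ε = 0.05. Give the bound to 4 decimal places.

0.2443

Exponent: 2nε²/(b − a)² = 2·4510·0.05² / 4² = 1.40938.
Bound = exp(−1.40938) = 0.24430.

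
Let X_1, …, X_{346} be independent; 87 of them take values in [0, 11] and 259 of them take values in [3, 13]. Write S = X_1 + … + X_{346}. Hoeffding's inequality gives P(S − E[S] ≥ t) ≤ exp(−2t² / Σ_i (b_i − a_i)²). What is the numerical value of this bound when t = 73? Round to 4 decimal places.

0.7463

Σ(b_i − a_i)² = 87·11² + 259·10² = 36427.
Exponent = 2·73² / 36427 = 0.29259.
Bound = exp(−0.29259) = 0.74633.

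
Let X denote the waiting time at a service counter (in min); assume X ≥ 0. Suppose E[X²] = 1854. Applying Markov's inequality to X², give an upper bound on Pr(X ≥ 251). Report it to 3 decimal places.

Since X ≥ 0, the event {X ≥ 251} is the same as {X² ≥ 63001}.
Markov's inequality applied to X² gives Pr(X² ≥ 63001) ≤ E[X²]/63001 = 1854/63001 = 0.0294.

0.029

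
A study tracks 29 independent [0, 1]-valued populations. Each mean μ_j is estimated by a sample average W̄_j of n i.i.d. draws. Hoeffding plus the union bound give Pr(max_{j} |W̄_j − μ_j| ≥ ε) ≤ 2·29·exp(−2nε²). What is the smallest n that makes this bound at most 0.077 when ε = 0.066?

761

Need 2·29·exp(−2nε²) ≤ 0.077, i.e. exp(−2nε²) ≤ 0.077/58.
So 2nε² ≥ ln(58/0.077) = 6.624393.
Hence n ≥ 6.624393/(2·0.066²) = 760.376.
The smallest integer n is 761.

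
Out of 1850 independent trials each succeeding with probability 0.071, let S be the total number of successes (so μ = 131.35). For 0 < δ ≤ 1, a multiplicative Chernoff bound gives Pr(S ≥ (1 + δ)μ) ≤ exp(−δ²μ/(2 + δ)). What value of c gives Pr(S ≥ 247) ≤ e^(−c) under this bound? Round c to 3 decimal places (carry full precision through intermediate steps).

35.351

Write 247 = (1 + δ)μ, so δ = 247/131.35 − 1 = 0.880472…
Then the exponent is δ²μ/(2 + δ) = (247 − μ)² / (μ·(2 + δ)) = 35.350661.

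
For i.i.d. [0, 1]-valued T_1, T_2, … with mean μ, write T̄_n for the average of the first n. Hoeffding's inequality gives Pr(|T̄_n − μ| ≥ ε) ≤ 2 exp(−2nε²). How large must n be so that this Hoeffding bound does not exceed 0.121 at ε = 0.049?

585

Require 2·exp(−2nε²) ≤ 0.121, i.e. 2nε² ≥ ln(2/0.121) = 2.805112.
So n ≥ 2.805112 / (2·0.049²) = 584.155.
The smallest integer n is 585.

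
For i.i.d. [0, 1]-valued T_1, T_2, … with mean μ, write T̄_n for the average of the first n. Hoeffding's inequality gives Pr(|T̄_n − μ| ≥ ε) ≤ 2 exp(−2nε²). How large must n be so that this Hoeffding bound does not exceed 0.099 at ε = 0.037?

1098

Require 2·exp(−2nε²) ≤ 0.099, i.e. 2nε² ≥ ln(2/0.099) = 3.005783.
So n ≥ 3.005783 / (2·0.037²) = 1097.802.
The smallest integer n is 1098.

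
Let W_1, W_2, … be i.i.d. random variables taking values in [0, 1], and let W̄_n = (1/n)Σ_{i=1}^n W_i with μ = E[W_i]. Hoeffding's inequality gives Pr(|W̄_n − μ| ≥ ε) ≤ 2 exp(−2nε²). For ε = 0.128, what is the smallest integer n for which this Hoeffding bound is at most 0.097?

Require 2·exp(−2nε²) ≤ 0.097, i.e. 2nε² ≥ ln(2/0.097) = 3.026191.
So n ≥ 3.026191 / (2·0.128²) = 92.352.
The smallest integer n is 93.

93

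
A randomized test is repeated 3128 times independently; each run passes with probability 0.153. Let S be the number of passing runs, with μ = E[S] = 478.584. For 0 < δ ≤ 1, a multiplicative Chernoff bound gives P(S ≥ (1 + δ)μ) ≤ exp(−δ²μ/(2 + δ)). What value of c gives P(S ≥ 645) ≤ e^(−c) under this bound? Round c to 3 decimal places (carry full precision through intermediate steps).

Write 645 = (1 + δ)μ, so δ = 645/478.584 − 1 = 0.3477258…
Then the exponent is δ²μ/(2 + δ) = (645 − μ)² / (μ·(2 + δ)) = 24.648166.

24.648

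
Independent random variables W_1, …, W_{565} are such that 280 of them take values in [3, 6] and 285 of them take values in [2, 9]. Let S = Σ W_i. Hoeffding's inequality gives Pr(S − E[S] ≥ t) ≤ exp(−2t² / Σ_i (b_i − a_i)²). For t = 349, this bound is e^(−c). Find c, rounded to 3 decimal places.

14.777

Σ(b_i − a_i)² = 280·3² + 285·7² = 16485.
c = 2t² / 16485 = 2·349² / 16485 = 14.7772.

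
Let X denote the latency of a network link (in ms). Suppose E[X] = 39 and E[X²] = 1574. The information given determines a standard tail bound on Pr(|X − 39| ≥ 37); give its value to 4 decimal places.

0.0387

The first two moments determine the variance, so Chebyshev's inequality is the sharpest standard bound available.
Var(X) = E[X²] − (E[X])² = 1574 − 1521 = 53.
Chebyshev's inequality: Pr(|X − μ| ≥ t) ≤ Var(X)/t² = 53/1369 = 0.0387.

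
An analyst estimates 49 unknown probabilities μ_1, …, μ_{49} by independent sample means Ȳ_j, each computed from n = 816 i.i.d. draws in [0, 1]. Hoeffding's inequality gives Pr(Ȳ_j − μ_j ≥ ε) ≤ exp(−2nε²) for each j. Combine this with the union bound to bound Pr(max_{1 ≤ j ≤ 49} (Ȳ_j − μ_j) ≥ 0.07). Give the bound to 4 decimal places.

Per-experiment Hoeffding bound: exp(−2·816·0.07²) = exp(−7.99680) = 0.00033654.
Union bound over 49 events: 49·0.00033654 = 0.01649.

0.0165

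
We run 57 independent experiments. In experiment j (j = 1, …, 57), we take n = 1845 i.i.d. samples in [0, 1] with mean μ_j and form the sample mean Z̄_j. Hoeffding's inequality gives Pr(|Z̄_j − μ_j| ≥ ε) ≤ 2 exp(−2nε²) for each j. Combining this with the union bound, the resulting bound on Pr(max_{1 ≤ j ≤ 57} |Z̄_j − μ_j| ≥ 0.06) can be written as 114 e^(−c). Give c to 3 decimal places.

13.284

Union bound over the 57 events: Pr(max_{1 ≤ j ≤ 57} |Z̄_j − μ_j| ≥ 0.06) ≤ 57·2·exp(−2nε²) = 114 exp(−2·1845·0.06²).
So c = 2·1845·0.06² = 13.2840.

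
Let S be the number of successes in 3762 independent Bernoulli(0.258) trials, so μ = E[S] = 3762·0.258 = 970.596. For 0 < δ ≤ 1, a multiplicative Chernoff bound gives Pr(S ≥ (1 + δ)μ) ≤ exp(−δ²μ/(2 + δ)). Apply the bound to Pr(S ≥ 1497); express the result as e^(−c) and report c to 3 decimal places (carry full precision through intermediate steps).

112.296

Write 1497 = (1 + δ)μ, so δ = 1497/970.596 − 1 = 0.5423513…
Then the exponent is δ²μ/(2 + δ) = (1497 − μ)² / (μ·(2 + δ)) = 112.296004.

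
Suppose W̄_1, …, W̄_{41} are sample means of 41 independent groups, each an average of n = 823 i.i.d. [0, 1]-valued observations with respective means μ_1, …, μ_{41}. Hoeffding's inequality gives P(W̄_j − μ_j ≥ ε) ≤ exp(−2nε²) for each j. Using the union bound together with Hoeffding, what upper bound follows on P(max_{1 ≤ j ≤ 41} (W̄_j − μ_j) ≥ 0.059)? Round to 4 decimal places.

0.1332

Per-experiment Hoeffding bound: exp(−2·823·0.059²) = exp(−5.72973) = 0.003248.
Union bound over 41 events: 41·0.003248 = 0.13317.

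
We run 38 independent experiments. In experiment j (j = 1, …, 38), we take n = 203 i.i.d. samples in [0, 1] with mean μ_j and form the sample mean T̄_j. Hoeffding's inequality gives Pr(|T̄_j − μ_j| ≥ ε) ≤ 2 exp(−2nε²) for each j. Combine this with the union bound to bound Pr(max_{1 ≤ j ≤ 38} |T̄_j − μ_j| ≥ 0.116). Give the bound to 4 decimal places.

Per-experiment Hoeffding bound: 2·exp(−2·203·0.116²) = 2·exp(−5.46314) = 0.0084805.
Union bound over 38 events: 38·0.0084805 = 0.32226.

0.3223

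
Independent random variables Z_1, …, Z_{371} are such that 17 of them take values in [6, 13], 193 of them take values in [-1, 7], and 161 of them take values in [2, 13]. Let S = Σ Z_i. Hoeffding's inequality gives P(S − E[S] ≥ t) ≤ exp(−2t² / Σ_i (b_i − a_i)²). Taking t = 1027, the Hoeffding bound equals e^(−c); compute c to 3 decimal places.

64.577

Σ(b_i − a_i)² = 17·7² + 193·8² + 161·11² = 32666.
c = 2t² / 32666 = 2·1027² / 32666 = 64.5766.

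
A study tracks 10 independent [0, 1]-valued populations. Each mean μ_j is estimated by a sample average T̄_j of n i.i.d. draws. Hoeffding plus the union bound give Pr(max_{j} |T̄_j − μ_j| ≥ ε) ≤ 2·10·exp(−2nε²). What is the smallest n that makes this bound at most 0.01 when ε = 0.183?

Need 2·10·exp(−2nε²) ≤ 0.01, i.e. exp(−2nε²) ≤ 0.01/20.
So 2nε² ≥ ln(20/0.01) = 7.600902.
Hence n ≥ 7.600902/(2·0.183²) = 113.484.
The smallest integer n is 114.

114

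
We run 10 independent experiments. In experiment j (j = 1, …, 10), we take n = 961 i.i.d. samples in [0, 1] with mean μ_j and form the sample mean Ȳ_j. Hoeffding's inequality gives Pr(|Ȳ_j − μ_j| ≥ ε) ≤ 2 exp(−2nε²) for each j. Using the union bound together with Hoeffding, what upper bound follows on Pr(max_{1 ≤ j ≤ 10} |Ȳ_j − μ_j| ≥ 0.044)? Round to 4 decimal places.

0.4842

Per-experiment Hoeffding bound: 2·exp(−2·961·0.044²) = 2·exp(−3.72099) = 0.04842.
Union bound over 10 events: 10·0.04842 = 0.48420.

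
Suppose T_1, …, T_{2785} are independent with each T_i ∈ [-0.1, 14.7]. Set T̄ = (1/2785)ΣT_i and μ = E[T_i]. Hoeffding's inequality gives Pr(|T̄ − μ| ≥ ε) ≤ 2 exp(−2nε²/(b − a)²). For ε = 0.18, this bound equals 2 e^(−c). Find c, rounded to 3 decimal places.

c = 2nε²/(b − a)² = 2·2785·0.18² / 14.8² = 0.8239.

0.824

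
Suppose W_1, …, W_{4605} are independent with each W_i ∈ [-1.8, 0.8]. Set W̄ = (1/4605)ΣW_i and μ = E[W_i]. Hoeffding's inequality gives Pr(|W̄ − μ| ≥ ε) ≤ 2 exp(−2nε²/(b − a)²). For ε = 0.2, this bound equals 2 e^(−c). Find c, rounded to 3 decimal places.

c = 2nε²/(b − a)² = 2·4605·0.2² / 2.6² = 54.4970.

54.497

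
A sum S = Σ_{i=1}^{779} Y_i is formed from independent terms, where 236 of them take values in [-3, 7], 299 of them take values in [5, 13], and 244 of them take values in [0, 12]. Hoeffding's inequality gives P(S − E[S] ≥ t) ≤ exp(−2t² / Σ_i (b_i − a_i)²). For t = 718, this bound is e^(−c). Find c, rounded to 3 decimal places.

Σ(b_i − a_i)² = 236·10² + 299·8² + 244·12² = 77872.
c = 2t² / 77872 = 2·718² / 77872 = 13.2403.

13.240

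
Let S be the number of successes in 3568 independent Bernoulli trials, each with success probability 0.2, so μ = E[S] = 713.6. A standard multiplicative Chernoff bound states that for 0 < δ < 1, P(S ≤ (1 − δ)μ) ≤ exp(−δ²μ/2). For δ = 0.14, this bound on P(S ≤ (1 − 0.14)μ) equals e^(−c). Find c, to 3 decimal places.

c = δ²μ/2 = 0.14²·713.6/2 = 6.9933.

6.993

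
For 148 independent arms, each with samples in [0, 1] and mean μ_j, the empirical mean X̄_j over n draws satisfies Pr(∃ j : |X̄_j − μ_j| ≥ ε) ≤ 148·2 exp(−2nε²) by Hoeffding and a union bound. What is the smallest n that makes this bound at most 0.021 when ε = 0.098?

498

Need 2·148·exp(−2nε²) ≤ 0.021, i.e. exp(−2nε²) ≤ 0.021/296.
So 2nε² ≥ ln(296/0.021) = 9.553592.
Hence n ≥ 9.553592/(2·0.098²) = 497.376.
The smallest integer n is 498.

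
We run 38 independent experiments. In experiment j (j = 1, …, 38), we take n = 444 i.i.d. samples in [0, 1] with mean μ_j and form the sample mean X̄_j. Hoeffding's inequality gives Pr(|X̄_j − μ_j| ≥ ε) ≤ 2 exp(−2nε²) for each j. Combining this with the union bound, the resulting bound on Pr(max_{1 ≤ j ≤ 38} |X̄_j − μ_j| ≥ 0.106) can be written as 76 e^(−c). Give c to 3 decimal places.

Union bound over the 38 events: Pr(max_{1 ≤ j ≤ 38} |X̄_j − μ_j| ≥ 0.106) ≤ 38·2·exp(−2nε²) = 76 exp(−2·444·0.106²).
So c = 2·444·0.106² = 9.9776.

9.978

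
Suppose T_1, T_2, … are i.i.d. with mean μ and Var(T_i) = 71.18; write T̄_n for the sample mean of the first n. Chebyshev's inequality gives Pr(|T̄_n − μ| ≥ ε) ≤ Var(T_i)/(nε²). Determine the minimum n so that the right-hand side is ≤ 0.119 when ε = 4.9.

25

Require 71.18/(n·4.9²) ≤ 0.119, i.e. n ≥ 71.18/(0.119·4.9²) = 24.913.
The smallest integer n is 25.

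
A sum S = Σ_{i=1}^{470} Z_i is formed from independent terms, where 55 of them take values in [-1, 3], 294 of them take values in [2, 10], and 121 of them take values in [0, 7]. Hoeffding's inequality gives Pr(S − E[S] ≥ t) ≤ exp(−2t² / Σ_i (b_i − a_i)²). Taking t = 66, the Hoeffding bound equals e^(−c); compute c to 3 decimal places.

Σ(b_i − a_i)² = 55·4² + 294·8² + 121·7² = 25625.
c = 2t² / 25625 = 2·66² / 25625 = 0.3400.

0.340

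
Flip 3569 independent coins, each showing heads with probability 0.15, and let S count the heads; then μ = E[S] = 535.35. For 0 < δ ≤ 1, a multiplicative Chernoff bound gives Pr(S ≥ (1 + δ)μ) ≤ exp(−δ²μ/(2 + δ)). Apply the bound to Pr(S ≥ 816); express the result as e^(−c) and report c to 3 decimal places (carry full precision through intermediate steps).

Write 816 = (1 + δ)μ, so δ = 816/535.35 − 1 = 0.5242365…
Then the exponent is δ²μ/(2 + δ) = (816 − μ)² / (μ·(2 + δ)) = 58.285731.

58.286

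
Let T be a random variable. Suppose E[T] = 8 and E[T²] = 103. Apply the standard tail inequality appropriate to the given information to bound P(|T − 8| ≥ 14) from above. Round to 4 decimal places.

The first two moments determine the variance, so Chebyshev's inequality is the sharpest standard bound available.
Var(T) = E[T²] − (E[T])² = 103 − 64 = 39.
Chebyshev's inequality: P(|T − μ| ≥ t) ≤ Var(T)/t² = 39/196 = 0.1990.

0.1990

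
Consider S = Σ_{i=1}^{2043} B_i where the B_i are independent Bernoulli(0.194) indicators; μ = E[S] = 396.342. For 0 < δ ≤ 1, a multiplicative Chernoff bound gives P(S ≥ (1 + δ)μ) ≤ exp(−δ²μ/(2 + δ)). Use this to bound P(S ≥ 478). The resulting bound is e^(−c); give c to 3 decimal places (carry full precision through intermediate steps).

Write 478 = (1 + δ)μ, so δ = 478/396.342 − 1 = 0.2060291…
Then the exponent is δ²μ/(2 + δ) = (478 − μ)² / (μ·(2 + δ)) = 7.626340.

7.626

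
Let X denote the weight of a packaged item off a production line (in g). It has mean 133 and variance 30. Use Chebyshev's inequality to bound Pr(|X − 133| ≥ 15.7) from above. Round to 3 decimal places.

Chebyshev: Pr(|X − μ| ≥ t) ≤ Var(X)/t².
Bound = 30 / 246.49 = 0.1217.

0.122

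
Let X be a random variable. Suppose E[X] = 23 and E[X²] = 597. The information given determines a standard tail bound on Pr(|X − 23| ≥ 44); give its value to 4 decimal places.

0.0351

The first two moments determine the variance, so Chebyshev's inequality is the sharpest standard bound available.
Var(X) = E[X²] − (E[X])² = 597 − 529 = 68.
Chebyshev's inequality: Pr(|X − μ| ≥ t) ≤ Var(X)/t² = 68/1936 = 0.0351.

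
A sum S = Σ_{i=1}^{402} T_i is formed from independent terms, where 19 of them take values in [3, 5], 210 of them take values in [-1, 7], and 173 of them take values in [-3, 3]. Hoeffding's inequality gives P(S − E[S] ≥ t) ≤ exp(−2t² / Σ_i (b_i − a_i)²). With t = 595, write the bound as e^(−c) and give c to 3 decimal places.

Σ(b_i − a_i)² = 19·2² + 210·8² + 173·6² = 19744.
c = 2t² / 19744 = 2·595² / 19744 = 35.8615.

35.862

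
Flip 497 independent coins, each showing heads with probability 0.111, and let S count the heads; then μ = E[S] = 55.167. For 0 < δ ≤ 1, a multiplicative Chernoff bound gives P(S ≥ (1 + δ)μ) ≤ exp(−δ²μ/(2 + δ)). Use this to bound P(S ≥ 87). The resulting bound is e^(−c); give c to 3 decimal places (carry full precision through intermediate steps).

7.128

Write 87 = (1 + δ)μ, so δ = 87/55.167 − 1 = 0.5770297…
Then the exponent is δ²μ/(2 + δ) = (87 − μ)² / (μ·(2 + δ)) = 7.127814.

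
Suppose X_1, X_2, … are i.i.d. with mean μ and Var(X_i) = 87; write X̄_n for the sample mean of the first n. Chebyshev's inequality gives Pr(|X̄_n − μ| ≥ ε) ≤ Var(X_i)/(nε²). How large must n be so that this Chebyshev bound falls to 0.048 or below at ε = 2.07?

Require 87/(n·2.07²) ≤ 0.048, i.e. n ≥ 87/(0.048·2.07²) = 422.997.
The smallest integer n is 423.

423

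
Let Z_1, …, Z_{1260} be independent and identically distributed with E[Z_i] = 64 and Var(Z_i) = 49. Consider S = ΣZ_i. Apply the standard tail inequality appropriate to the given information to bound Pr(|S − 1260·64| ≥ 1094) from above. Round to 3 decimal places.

With mean and variance of each term known, Chebyshev's inequality bounds the deviation of the sum (or sample mean).
Var(S) = n·Var(Z_i) = 1260·49 = 61740.
Chebyshev: Pr(|S − 1260·64| ≥ 1094) ≤ Var(S)/1094² = 61740/1196836 = 0.0516.

0.052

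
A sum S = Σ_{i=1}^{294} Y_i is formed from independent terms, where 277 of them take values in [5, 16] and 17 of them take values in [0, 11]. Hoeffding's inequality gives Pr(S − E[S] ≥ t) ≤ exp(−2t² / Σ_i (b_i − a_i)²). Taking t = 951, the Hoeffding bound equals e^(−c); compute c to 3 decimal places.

Σ(b_i − a_i)² = 277·11² + 17·11² = 35574.
c = 2t² / 35574 = 2·951² / 35574 = 50.8462.

50.846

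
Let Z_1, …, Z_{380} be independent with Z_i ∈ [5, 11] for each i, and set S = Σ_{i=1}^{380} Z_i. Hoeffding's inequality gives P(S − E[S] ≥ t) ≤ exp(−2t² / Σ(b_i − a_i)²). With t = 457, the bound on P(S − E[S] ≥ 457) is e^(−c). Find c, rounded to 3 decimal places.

Σ(b_i − a_i)² = 380·(6)² = 13680.
c = 2t²/13680 = 2·457²/13680 = 30.5335.

30.533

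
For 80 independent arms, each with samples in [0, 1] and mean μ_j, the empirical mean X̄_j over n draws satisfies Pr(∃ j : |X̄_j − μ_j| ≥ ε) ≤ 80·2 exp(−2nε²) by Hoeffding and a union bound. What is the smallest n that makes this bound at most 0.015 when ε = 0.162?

Need 2·80·exp(−2nε²) ≤ 0.015, i.e. exp(−2nε²) ≤ 0.015/160.
So 2nε² ≥ ln(160/0.015) = 9.274879.
Hence n ≥ 9.274879/(2·0.162²) = 176.705.
The smallest integer n is 177.

177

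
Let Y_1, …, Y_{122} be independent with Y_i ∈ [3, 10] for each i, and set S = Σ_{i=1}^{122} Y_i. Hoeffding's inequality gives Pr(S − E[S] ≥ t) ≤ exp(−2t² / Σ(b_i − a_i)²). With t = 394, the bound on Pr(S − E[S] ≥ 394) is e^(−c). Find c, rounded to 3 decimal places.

Σ(b_i − a_i)² = 122·(7)² = 5978.
c = 2t²/5978 = 2·394²/5978 = 51.9358.

51.936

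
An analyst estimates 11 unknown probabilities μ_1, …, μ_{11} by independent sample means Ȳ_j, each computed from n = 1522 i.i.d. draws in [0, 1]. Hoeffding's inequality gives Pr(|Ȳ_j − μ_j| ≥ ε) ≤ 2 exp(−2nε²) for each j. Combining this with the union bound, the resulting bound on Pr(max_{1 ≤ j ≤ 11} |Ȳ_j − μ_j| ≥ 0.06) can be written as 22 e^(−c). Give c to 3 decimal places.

10.958

Union bound over the 11 events: Pr(max_{1 ≤ j ≤ 11} |Ȳ_j − μ_j| ≥ 0.06) ≤ 11·2·exp(−2nε²) = 22 exp(−2·1522·0.06²).
So c = 2·1522·0.06² = 10.9584.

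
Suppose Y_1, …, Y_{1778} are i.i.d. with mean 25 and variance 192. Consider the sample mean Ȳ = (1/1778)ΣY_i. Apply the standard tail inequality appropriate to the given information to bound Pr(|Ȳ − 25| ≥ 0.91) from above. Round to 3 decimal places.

0.130

With mean and variance of each term known, Chebyshev's inequality bounds the deviation of the sum (or sample mean).
Var(Ȳ) = Var(Y_i)/n = 192/1778 = 0.10799.
Chebyshev: Pr(|Ȳ − 25| ≥ 0.91) ≤ Var(Ȳ)/(0.91)² = 192/(1778·0.91²) = 0.1304.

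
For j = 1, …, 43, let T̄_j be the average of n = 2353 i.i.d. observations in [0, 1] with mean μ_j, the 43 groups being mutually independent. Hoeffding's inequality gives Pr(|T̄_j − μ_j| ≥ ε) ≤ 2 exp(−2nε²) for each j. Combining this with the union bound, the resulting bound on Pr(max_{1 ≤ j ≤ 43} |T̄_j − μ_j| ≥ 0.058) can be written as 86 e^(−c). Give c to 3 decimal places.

Union bound over the 43 events: Pr(max_{1 ≤ j ≤ 43} |T̄_j − μ_j| ≥ 0.058) ≤ 43·2·exp(−2nε²) = 86 exp(−2·2353·0.058²).
So c = 2·2353·0.058² = 15.8310.

15.831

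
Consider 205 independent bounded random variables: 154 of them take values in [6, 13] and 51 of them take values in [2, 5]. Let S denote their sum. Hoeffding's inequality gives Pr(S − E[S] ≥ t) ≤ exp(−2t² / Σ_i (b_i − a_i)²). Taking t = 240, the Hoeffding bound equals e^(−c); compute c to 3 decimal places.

Σ(b_i − a_i)² = 154·7² + 51·3² = 8005.
c = 2t² / 8005 = 2·240² / 8005 = 14.3910.

14.391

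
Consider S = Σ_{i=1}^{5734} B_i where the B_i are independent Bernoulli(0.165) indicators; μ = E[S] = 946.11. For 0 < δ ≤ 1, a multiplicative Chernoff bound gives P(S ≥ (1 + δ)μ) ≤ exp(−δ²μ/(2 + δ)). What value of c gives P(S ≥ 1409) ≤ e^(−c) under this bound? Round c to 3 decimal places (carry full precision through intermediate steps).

Write 1409 = (1 + δ)μ, so δ = 1409/946.11 − 1 = 0.489256…
Then the exponent is δ²μ/(2 + δ) = (1409 − μ)² / (μ·(2 + δ)) = 90.979679.

90.980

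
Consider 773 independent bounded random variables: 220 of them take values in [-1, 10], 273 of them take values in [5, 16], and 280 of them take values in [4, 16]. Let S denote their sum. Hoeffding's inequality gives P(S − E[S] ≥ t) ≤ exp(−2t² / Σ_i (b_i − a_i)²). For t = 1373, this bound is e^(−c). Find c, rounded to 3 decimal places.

37.713

Σ(b_i − a_i)² = 220·11² + 273·11² + 280·12² = 99973.
c = 2t² / 99973 = 2·1373² / 99973 = 37.7128.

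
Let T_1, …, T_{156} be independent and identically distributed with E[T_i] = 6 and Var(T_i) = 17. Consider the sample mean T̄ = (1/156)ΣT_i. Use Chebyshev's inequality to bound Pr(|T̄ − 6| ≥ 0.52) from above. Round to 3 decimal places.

0.403

Var(T̄) = Var(T_i)/n = 17/156 = 0.10897.
Chebyshev: Pr(|T̄ − 6| ≥ 0.52) ≤ Var(T̄)/(0.52)² = 17/(156·0.52²) = 0.4030.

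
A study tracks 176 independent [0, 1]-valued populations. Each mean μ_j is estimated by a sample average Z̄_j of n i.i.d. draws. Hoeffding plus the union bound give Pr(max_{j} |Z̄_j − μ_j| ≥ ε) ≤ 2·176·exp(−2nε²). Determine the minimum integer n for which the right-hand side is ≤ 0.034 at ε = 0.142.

230

Need 2·176·exp(−2nε²) ≤ 0.034, i.e. exp(−2nε²) ≤ 0.034/352.
So 2nε² ≥ ln(352/0.034) = 9.245026.
Hence n ≥ 9.245026/(2·0.142²) = 229.246.
The smallest integer n is 230.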